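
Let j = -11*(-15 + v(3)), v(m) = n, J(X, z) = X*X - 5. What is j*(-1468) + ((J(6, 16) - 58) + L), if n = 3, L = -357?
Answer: -194160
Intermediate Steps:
J(X, z) = -5 + X² (J(X, z) = X² - 5 = -5 + X²)
v(m) = 3
j = 132 (j = -11*(-15 + 3) = -11*(-12) = 132)
j*(-1468) + ((J(6, 16) - 58) + L) = 132*(-1468) + (((-5 + 6²) - 58) - 357) = -193776 + (((-5 + 36) - 58) - 357) = -193776 + ((31 - 58) - 357) = -193776 + (-27 - 357) = -193776 - 384 = -194160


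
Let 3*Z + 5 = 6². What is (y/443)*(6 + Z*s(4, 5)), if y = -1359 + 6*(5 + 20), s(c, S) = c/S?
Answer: -86242/2215 ≈ -38.935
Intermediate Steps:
y = -1209 (y = -1359 + 6*25 = -1359 + 150 = -1209)
Z = 31/3 (Z = -5/3 + (⅓)*6² = -5/3 + (⅓)*36 = -5/3 + 12 = 31/3 ≈ 10.333)
(y/443)*(6 + Z*s(4, 5)) = (-1209/443)*(6 + 31*(4/5)/3) = (-1209*1/443)*(6 + 31*(4*(⅕))/3) = -1209*(6 + (31/3)*(⅘))/443 = -1209*(6 + 124/15)/443 = -1209/443*214/15 = -86242/2215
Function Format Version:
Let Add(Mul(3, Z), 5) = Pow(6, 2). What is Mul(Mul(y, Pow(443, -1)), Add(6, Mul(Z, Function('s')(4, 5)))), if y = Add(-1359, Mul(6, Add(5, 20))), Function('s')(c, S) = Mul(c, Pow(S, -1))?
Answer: Rational(-86242, 2215) ≈ -38.935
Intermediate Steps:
y = -1209 (y = Add(-1359, Mul(6, 25)) = Add(-1359, 150) = -1209)
Z = Rational(31, 3) (Z = Add(Rational(-5, 3), Mul(Rational(1, 3), Pow(6, 2))) = Add(Rational(-5, 3), Mul(Rational(1, 3), 36)) = Add(Rational(-5, 3), 12) = Rational(31, 3) ≈ 10.333)
Mul(Mul(y, Pow(443, -1)), Add(6, Mul(Z, Function('s')(4, 5)))) = Mul(Mul(-1209, Pow(443, -1)), Add(6, Mul(Rational(31, 3), Mul(4, Pow(5, -1))))) = Mul(Mul(-1209, Rational(1, 443)), Add(6, Mul(Rational(31, 3), Mul(4, Rational(1, 5))))) = Mul(Rational(-1209, 443), Add(6, Mul(Rational(31, 3), Rational(4, 5)))) = Mul(Rational(-1209, 443), Add(6, Rational(124, 15))) = Mul(Rational(-1209, 443), Rational(214, 15)) = Rational(-86242, 2215)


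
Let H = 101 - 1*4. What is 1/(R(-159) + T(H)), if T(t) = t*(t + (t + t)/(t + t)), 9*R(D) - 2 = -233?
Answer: 3/28441 ≈ 0.00010548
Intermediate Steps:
R(D) = -77/3 (R(D) = 2/9 + (⅑)*(-233) = 2/9 - 233/9 = -77/3)
H = 97 (H = 101 - 4 = 97)
T(t) = t*(1 + t) (T(t) = t*(t + (2*t)/((2*t))) = t*(t + (2*t)*(1/(2*t))) = t*(t + 1) = t*(1 + t))
1/(R(-159) + T(H)) = 1/(-77/3 + 97*(1 + 97)) = 1/(-77/3 + 97*98) = 1/(-77/3 + 9506) = 1/(28441/3) = 3/28441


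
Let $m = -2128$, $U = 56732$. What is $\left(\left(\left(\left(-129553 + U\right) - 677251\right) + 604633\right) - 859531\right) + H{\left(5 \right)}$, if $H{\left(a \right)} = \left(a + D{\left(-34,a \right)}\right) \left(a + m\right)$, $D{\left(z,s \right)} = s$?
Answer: $-1026200$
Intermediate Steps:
$H{\left(a \right)} = 2 a \left(-2128 + a\right)$ ($H{\left(a \right)} = \left(a + a\right) \left(a - 2128\right) = 2 a \left(-2128 + a\right)$)
$\left(\left(\left(\left(-129553 + U\right) - 677251\right) + 604633\right) - 859531\right) + H{\left(5 \right)} = \left(\left(\left(\left(-129553 + 56732\right) - 677251\right) + 604633\right) - 859531\right) + 2 \cdot 5 \left(-2128 + 5\right) = \left(\left(\left(-72821 - 677251\right) + 604633\right) - 859531\right) + 2 \cdot 5 \left(-2123\right) = \left(\left(-750072 + 604633\right) - 859531\right) - 21230 = \left(-145439 - 859531\right) - 21230 = -1004970 - 21230 = -1026200$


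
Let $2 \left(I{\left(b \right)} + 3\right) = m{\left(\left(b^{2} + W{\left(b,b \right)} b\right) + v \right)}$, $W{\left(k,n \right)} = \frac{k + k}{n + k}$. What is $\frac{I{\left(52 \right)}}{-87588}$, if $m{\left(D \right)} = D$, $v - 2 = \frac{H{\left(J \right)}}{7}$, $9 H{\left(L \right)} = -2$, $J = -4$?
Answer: $- \frac{86687}{5518044} \approx -0.01571$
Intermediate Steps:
$W{\left(k,n \right)} = \frac{2 k}{k + n}$
$H{\left(L \right)} = - \frac{2}{9}$ ($H{\left(L \right)} = \frac{1}{9} \left(-2\right) = - \frac{2}{9}$)
$v = \frac{124}{63}$ ($v = 2 - \frac{2}{9 \cdot 7} = 2 - \frac{2}{63} = \frac{124}{63} \approx 1.9683$)
$I{\left(b \right)} = - \frac{127}{63} + \frac{b}{2} + \frac{b^{2}}{2}$ ($I{\left(b \right)} = -3 + \frac{\left(b^{2} + \frac{2 b}{b + b} b\right) + \frac{124}{63}}{2} = -3 + \frac{\left(b^{2} + \frac{2 b}{2 b} b\right) + \frac{124}{63}}{2} = -3 + \frac{\left(b^{2} + 2 b \frac{1}{2 b} b\right) + \frac{124}{63}}{2} = -3 + \frac{\left(b^{2} + 1 b\right) + \frac{124}{63}}{2} = -3 + \frac{\left(b^{2} + b\right) + \frac{124}{63}}{2} = -3 + \frac{\left(b + b^{2}\right) + \frac{124}{63}}{2} = -3 + \frac{\frac{124}{63} + b + b^{2}}{2} = -3 + \left(\frac{62}{63} + \frac{b}{2} + \frac{b^{2}}{2}\right) = - \frac{127}{63} + \frac{b}{2} + \frac{b^{2}}{2}$)
$\frac{I{\left(52 \right)}}{-87588} = \frac{- \frac{127}{63} + \frac{1}{2} \cdot 52 + \frac{52^{2}}{2}}{-87588} = \left(- \frac{127}{63} + 26 + \frac{1}{2} \cdot 2704\right) \left(- \frac{1}{87588}\right) = \left(- \frac{127}{63} + 26 + 1352\right) \left(- \frac{1}{87588}\right) = \frac{86687}{63} \left(- \frac{1}{87588}\right) = - \frac{86687}{5518044}$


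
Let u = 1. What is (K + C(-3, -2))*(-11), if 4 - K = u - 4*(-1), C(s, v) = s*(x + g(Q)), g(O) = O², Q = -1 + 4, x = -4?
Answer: 176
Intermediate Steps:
Q = 3
C(s, v) = 5*s (C(s, v) = s*(-4 + 3²) = s*(-4 + 9) = s*5 = 5*s)
K = -1 (K = 4 - (1 - 4*(-1)) = 4 - (1 + 4) = 4 - 1*5 = 4 - 5 = -1)
(K + C(-3, -2))*(-11) = (-1 + 5*(-3))*(-11) = (-1 - 15)*(-11) = -16*(-11) = 176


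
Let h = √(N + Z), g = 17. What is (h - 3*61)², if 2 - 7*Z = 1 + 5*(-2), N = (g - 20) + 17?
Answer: (1281 - √763)²/49 ≈ 32060.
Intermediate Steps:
N = 14 (N = (17 - 20) + 17 = -3 + 17 = 14)
Z = 11/7 (Z = 2/7 - (1 + 5*(-2))/7 = 2/7 - (1 - 10)/7 = 2/7 - ⅐*(-9) = 2/7 + 9/7 = 11/7 ≈ 1.5714)
h = √763/7 (h = √(14 + 11/7) = √(109/7) = √763/7 ≈ 3.9461)
(h - 3*61)² = (√763/7 - 3*61)² = (√763/7 - 183)² = (-183 + √763/7)²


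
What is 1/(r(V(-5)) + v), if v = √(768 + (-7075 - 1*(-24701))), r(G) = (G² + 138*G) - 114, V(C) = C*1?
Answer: -779/588447 - √18394/588447 ≈ -0.0015543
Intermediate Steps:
V(C) = C
r(G) = -114 + G² + 138*G
v = √18394 (v = √(768 + (-7075 + 24701)) = √(768 + 17626) = √18394 ≈ 135.62)
1/(r(V(-5)) + v) = 1/((-114 + (-5)² + 138*(-5)) + √18394) = 1/((-114 + 25 - 690) + √18394) = 1/(-779 + √18394)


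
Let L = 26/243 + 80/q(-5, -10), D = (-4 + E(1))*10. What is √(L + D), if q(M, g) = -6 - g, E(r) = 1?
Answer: 2*I*√1803/27 ≈ 3.1453*I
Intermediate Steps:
D = -30 (D = (-4 + 1)*10 = -3*10 = -30)
L = 4886/243 (L = 26/243 + 80/(-6 - 1*(-10)) = 26*(1/243) + 80/(-6 + 10) = 26/243 + 80/4 = 26/243 + 80*(¼) = 26/243 + 20 = 4886/243 ≈ 20.107)
√(L + D) = √(4886/243 - 30) = √(-2404/243) = 2*I*√1803/27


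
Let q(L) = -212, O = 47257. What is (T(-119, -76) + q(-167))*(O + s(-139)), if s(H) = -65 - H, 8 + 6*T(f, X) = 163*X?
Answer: -107820018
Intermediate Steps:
T(f, X) = -4/3 + 163*X/6 (T(f, X) = -4/3 + (163*X)/6 = -4/3 + 163*X/6)
(T(-119, -76) + q(-167))*(O + s(-139)) = ((-4/3 + (163/6)*(-76)) - 212)*(47257 + (-65 - 1*(-139))) = ((-4/3 - 6194/3) - 212)*(47257 + (-65 + 139)) = (-2066 - 212)*(47257 + 74) = -2278*47331 = -107820018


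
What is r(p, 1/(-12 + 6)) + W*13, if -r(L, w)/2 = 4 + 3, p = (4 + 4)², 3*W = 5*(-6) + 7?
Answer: -341/3 ≈ -113.67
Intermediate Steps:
W = -23/3 (W = (5*(-6) + 7)/3 = (-30 + 7)/3 = (⅓)*(-23) = -23/3 ≈ -7.6667)
p = 64 (p = 8² = 64)
r(L, w) = -14 (r(L, w) = -2*(4 + 3) = -2*7 = -14)
r(p, 1/(-12 + 6)) + W*13 = -14 - 23/3*13 = -14 - 299/3 = -341/3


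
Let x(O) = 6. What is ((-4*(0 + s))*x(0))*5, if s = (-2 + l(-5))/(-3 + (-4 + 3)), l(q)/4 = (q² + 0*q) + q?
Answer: 2340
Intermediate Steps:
l(q) = 4*q + 4*q² (l(q) = 4*((q² + 0*q) + q) = 4*((q² + 0) + q) = 4*(q² + q) = 4*(q + q²) = 4*q + 4*q²)
s = -39/2 (s = (-2 + 4*(-5)*(1 - 5))/(-3 + (-4 + 3)) = (-2 + 4*(-5)*(-4))/(-3 - 1) = (-2 + 80)/(-4) = 78*(-¼) = -39/2 ≈ -19.500)
((-4*(0 + s))*x(0))*5 = (-4*(0 - 39/2)*6)*5 = (-4*(-39/2)*6)*5 = (78*6)*5 = 468*5 = 2340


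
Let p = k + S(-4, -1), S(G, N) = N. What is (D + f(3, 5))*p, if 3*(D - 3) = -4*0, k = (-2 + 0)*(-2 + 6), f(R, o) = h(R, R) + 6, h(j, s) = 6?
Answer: -135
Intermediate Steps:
f(R, o) = 12 (f(R, o) = 6 + 6 = 12)
k = -8 (k = -2*4 = -8)
p = -9 (p = -8 - 1 = -9)
D = 3 (D = 3 + (-4*0)/3 = 3 + (⅓)*0 = 3 + 0 = 3)
(D + f(3, 5))*p = (3 + 12)*(-9) = 15*(-9) = -135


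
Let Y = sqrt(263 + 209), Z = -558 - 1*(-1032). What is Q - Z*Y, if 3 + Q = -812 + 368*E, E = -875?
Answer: -322815 - 948*sqrt(118) ≈ -3.3311e+5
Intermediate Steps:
Z = 474 (Z = -558 + 1032 = 474)
Y = 2*sqrt(118) (Y = sqrt(472) = 2*sqrt(118) ≈ 21.726)
Q = -322815 (Q = -3 + (-812 + 368*(-875)) = -3 + (-812 - 322000) = -3 - 322812 = -322815)
Q - Z*Y = -322815 - 474*2*sqrt(118) = -322815 - 948*sqrt(118)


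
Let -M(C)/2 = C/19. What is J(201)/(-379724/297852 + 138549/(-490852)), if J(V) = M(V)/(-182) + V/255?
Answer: -4858559936809728/8364343289064035 ≈ -0.58087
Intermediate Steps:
M(C) = -2*C/19
J(V) = 1984*V/440895 (J(V) = -2*V/19/(-182) + V/255 = -2*V/19*(-1/182) + V*(1/255) = V/1729 + V/255 = 1984*V/440895)
J(201)/(-379724/297852 + 138549/(-490852)) = ((1984/440895)*201)/(-379724/297852 + 138549/(-490852)) = 132928/(146965*(-379724*1/297852 + 138549*(-1/490852))) = 132928/(146965*(-94931/74463 - 138549/490852)) = 132928/(146965*(-56913845399/36550312476)) = (132928/146965)*(-36550312476/56913845399) = -4858559936809728/8364343289064035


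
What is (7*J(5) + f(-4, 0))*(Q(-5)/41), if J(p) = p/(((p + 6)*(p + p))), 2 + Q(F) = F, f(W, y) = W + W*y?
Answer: 567/902 ≈ 0.62860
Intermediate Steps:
Q(F) = -2 + F
J(p) = 1/(2*(6 + p)) (J(p) = p/(((6 + p)*(2*p))) = p/((2*p*(6 + p))) = p*(1/(2*p*(6 + p))) = 1/(2*(6 + p)))
(7*J(5) + f(-4, 0))*(Q(-5)/41) = (7*(1/(2*(6 + 5))) - 4*(1 + 0))*((-2 - 5)/41) = (7*((½)/11) - 4*1)*(-7*1/41) = (7*((½)*(1/11)) - 4)*(-7/41) = (7*(1/22) - 4)*(-7/41) = (7/22 - 4)*(-7/41) = -81/22*(-7/41) = 567/902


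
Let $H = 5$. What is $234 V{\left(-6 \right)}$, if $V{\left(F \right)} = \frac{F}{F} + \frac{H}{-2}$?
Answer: $-351$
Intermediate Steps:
$V{\left(F \right)} = - \frac{3}{2}$ ($V{\left(F \right)} = \frac{F}{F} + \frac{5}{-2} = 1 + 5 \left(- \frac{1}{2}\right) = 1 - \frac{5}{2} = - \frac{3}{2}$)
$234 V{\left(-6 \right)} = 234 \left(- \frac{3}{2}\right) = -351$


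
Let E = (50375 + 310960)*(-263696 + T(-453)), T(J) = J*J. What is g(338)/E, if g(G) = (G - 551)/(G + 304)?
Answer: 71/4522547631030 ≈ 1.5699e-11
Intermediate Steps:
T(J) = J²
g(G) = (-551 + G)/(304 + G)
E = -21133400145 (E = (50375 + 310960)*(-263696 + (-453)²) = 361335*(-263696 + 205209) = 361335*(-58487) = -21133400145)
g(338)/E = ((-551 + 338)/(304 + 338))/(-21133400145) = (-213/642)*(-1/21133400145) = ((1/642)*(-213))*(-1/21133400145) = -71/214*(-1/21133400145) = 71/4522547631030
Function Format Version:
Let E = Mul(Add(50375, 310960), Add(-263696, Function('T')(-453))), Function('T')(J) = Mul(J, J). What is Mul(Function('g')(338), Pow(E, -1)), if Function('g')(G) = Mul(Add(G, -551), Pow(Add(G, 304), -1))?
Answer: Rational(71, 4522547631030) ≈ 1.5699e-11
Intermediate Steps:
Function('T')(J) = Pow(J, 2)
Function('g')(G) = Mul(Pow(Add(304, G), -1), Add(-551, G)) (Function('g')(G) = Mul(Add(-551, G), Pow(Add(304, G), -1)) = Mul(Pow(Add(304, G), -1), Add(-551, G)))
E = -21133400145 (E = Mul(Add(50375, 310960), Add(-263696, Pow(-453, 2))) = Mul(361335, Add(-263696, 205209)) = Mul(361335, -58487) = -21133400145)
Mul(Function('g')(338), Pow(E, -1)) = Mul(Mul(Pow(Add(304, 338), -1), Add(-551, 338)), Pow(-21133400145, -1)) = Mul(Mul(Pow(642, -1), -213), Rational(-1, 21133400145)) = Mul(Mul(Rational(1, 642), -213), Rational(-1, 21133400145)) = Mul(Rational(-71, 214), Rational(-1, 21133400145)) = Rational(71, 4522547631030)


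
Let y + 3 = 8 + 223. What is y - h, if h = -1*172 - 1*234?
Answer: 634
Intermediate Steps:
h = -406 (h = -172 - 234 = -406)
y = 228 (y = -3 + (8 + 223) = -3 + 231 = 228)
y - h = 228 - 1*(-406) = 228 + 406 = 634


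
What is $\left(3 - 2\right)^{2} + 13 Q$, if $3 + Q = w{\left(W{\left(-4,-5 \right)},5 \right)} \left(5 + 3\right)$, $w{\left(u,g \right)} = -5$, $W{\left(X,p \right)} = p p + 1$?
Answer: $-558$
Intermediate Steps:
$W{\left(X,p \right)} = 1 + p^{2}$ ($W{\left(X,p \right)} = p^{2} + 1 = 1 + p^{2}$)
$Q = -43$ ($Q = -3 - 5 \left(5 + 3\right) = -3 - 40 = -43$)
$\left(3 - 2\right)^{2} + 13 Q = \left(3 - 2\right)^{2} + 13 \left(-43\right) = 1^{2} - 559 = 1 - 559 = -558$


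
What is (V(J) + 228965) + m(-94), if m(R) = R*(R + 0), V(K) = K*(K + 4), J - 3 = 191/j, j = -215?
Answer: 10992947781/46225 ≈ 2.3781e+5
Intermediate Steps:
J = 454/215 (J = 3 + 191/(-215) = 3 + 191*(-1/215) = 3 - 191/215 = 454/215 ≈ 2.1116)
V(K) = K*(4 + K)
m(R) = R**2 (m(R) = R*R = R**2)
(V(J) + 228965) + m(-94) = (454*(4 + 454/215)/215 + 228965) + (-94)**2 = ((454/215)*(1314/215) + 228965) + 8836 = (596556/46225 + 228965) + 8836 = 10584503681/46225 + 8836 = 10992947781/46225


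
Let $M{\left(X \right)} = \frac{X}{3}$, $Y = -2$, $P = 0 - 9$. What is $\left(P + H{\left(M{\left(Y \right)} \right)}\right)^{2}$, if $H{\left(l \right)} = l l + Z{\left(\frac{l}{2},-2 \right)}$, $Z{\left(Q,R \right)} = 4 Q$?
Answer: $\frac{7921}{81} \approx 97.79$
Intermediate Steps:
$P = -9$
$M{\left(X \right)} = \frac{X}{3}$ ($M{\left(X \right)} = X \frac{1}{3} = \frac{X}{3}$)
$H{\left(l \right)} = l^{2} + 2 l$ ($H{\left(l \right)} = l l + 4 \frac{l}{2} = l^{2} + 4 l \frac{1}{2} = l^{2} + 4 \frac{l}{2} = l^{2} + 2 l$)
$\left(P + H{\left(M{\left(Y \right)} \right)}\right)^{2} = \left(-9 + \frac{1}{3} \left(-2\right) \left(2 + \frac{1}{3} \left(-2\right)\right)\right)^{2} = \left(-9 - \frac{2 \left(2 - \frac{2}{3}\right)}{3}\right)^{2} = \left(-9 - \frac{8}{9}\right)^{2} = \left(- \frac{89}{9}\right)^{2} = \frac{7921}{81}$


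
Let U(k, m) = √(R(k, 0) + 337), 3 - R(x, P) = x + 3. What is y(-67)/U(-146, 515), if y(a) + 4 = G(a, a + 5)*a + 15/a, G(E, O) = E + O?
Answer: 578798*√483/32361 ≈ 393.08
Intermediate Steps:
R(x, P) = -x (R(x, P) = 3 - (x + 3) = 3 - (3 + x) = 3 + (-3 - x) = -x)
U(k, m) = √(337 - k) (U(k, m) = √(-k + 337) = √(337 - k))
y(a) = -4 + 15/a + a*(5 + 2*a) (y(a) = -4 + ((a + (a + 5))*a + 15/a) = -4 + ((a + (5 + a))*a + 15/a) = -4 + ((5 + 2*a)*a + 15/a) = -4 + (a*(5 + 2*a) + 15/a) = -4 + (15/a + a*(5 + 2*a)) = -4 + 15/a + a*(5 + 2*a))
y(-67)/U(-146, 515) = ((15 - 67*(-4 - 67*(5 + 2*(-67))))/(-67))/(√(337 - 1*(-146))) = (-(15 - 67*(-4 - 67*(5 - 134)))/67)/(√(337 + 146)) = (-(15 - 67*(-4 - 67*(-129)))/67)/(√483) = (-(15 - 67*(-4 + 8643))/67)*(√483/483) = (-(15 - 67*8639)/67)*(√483/483) = (-(15 - 578813)/67)*(√483/483) = (-1/67*(-578798))*(√483/483) = 578798*(√483/483)/67 = 578798*√483/32361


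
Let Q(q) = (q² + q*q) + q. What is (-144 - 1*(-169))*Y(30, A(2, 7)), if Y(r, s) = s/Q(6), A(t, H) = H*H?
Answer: 1225/78 ≈ 15.705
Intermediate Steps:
A(t, H) = H²
Q(q) = q + 2*q² (Q(q) = (q² + q²) + q = 2*q² + q = q + 2*q²)
Y(r, s) = s/78 (Y(r, s) = s/((6*(1 + 2*6))) = s/((6*(1 + 12))) = s/((6*13)) = s/78)
(-144 - 1*(-169))*Y(30, A(2, 7)) = (-144 - 1*(-169))*((1/78)*7²) = (-144 + 169)*((1/78)*49) = 25*(49/78) = 1225/78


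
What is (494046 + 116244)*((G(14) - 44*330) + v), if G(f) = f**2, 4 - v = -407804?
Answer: 240139350360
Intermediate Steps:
v = 407808 (v = 4 - 1*(-407804) = 4 + 407804 = 407808)
(494046 + 116244)*((G(14) - 44*330) + v) = (494046 + 116244)*((14**2 - 44*330) + 407808) = 610290*((196 - 14520) + 407808) = 610290*(-14324 + 407808) = 610290*393484 = 240139350360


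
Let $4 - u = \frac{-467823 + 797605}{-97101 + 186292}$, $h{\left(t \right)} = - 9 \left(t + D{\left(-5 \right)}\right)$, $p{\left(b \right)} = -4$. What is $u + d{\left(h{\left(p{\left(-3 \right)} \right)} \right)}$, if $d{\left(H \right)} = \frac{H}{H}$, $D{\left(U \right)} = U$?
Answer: $\frac{116173}{89191} \approx 1.3025$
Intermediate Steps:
$h{\left(t \right)} = 45 - 9 t$ ($h{\left(t \right)} = - 9 \left(t - 5\right) = - 9 \left(-5 + t\right) = 45 - 9 t$)
$d{\left(H \right)} = 1$
$u = \frac{26982}{89191}$ ($u = 4 - \frac{-467823 + 797605}{-97101 + 186292} = 4 - \frac{329782}{89191} = \frac{26982}{89191} \approx 0.30252$)
$u + d{\left(h{\left(p{\left(-3 \right)} \right)} \right)} = \frac{26982}{89191} + 1 = \frac{116173}{89191}$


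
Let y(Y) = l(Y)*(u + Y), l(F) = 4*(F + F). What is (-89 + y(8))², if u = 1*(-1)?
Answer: 128881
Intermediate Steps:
l(F) = 8*F (l(F) = 4*(2*F) = 8*F)
u = -1
y(Y) = 8*Y*(-1 + Y) (y(Y) = (8*Y)*(-1 + Y) = 8*Y*(-1 + Y))
(-89 + y(8))² = (-89 + 8*8*(-1 + 8))² = (-89 + 8*8*7)² = (-89 + 448)² = 359² = 128881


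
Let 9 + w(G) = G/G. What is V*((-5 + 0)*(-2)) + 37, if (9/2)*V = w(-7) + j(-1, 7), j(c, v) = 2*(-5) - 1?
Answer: -47/9 ≈ -5.2222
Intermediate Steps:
j(c, v) = -11 (j(c, v) = -10 - 1 = -11)
w(G) = -8 (w(G) = -9 + G/G = -9 + 1 = -8)
V = -38/9 (V = 2*(-8 - 11)/9 = (2/9)*(-19) = -38/9 ≈ -4.2222)
V*((-5 + 0)*(-2)) + 37 = -38*(-5 + 0)*(-2)/9 + 37 = -(-190)*(-2)/9 + 37 = -38/9*10 + 37 = -380/9 + 37 = -47/9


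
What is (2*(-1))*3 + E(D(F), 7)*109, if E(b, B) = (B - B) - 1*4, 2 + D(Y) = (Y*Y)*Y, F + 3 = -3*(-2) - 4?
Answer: -442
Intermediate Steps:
F = -1 (F = -3 + (-3*(-2) - 4) = -3 + (6 - 4) = -3 + 2 = -1)
D(Y) = -2 + Y³ (D(Y) = -2 + (Y*Y)*Y = -2 + Y²*Y = -2 + Y³)
E(b, B) = -4 (E(b, B) = 0 - 4 = -4)
(2*(-1))*3 + E(D(F), 7)*109 = (2*(-1))*3 - 4*109 = -2*3 - 436 = -6 - 436 = -442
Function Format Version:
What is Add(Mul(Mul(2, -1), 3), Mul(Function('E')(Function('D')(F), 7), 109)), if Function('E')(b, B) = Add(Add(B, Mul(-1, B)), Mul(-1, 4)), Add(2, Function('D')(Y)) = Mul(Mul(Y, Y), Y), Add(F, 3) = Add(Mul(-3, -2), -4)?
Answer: -442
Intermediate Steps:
F = -1 (F = Add(-3, Add(Mul(-3, -2), -4)) = Add(-3, Add(6, -4)) = Add(-3, 2) = -1)
Function('D')(Y) = Add(-2, Pow(Y, 3)) (Function('D')(Y) = Add(-2, Mul(Mul(Y, Y), Y)) = Add(-2, Mul(Pow(Y, 2), Y)) = Add(-2, Pow(Y, 3)))
Function('E')(b, B) = -4 (Function('E')(b, B) = Add(0, -4) = -4)
Add(Mul(Mul(2, -1), 3), Mul(Function('E')(Function('D')(F), 7), 109)) = Add(Mul(Mul(2, -1), 3), Mul(-4, 109)) = Add(Mul(-2, 3), -436) = Add(-6, -436) = -442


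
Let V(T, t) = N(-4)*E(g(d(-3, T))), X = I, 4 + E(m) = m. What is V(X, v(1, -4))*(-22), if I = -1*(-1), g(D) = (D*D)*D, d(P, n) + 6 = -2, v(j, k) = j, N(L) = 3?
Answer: 34056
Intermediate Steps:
d(P, n) = -8 (d(P, n) = -6 - 2 = -8)
g(D) = D**3 (g(D) = D**2*D = D**3)
I = 1
E(m) = -4 + m
X = 1
V(T, t) = -1548 (V(T, t) = 3*(-4 + (-8)**3) = 3*(-4 - 512) = 3*(-516) = -1548)
V(X, v(1, -4))*(-22) = -1548*(-22) = 34056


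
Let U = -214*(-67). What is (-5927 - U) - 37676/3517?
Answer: -71309681/3517 ≈ -20276.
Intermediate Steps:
U = 14338
(-5927 - U) - 37676/3517 = (-5927 - 1*14338) - 37676/3517 = (-5927 - 14338) - 37676/3517 = -20265 - 1*37676/3517 = -20265 - 37676/3517 = -71309681/3517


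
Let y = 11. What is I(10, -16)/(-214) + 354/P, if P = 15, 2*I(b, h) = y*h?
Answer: 12846/535 ≈ 24.011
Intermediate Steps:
I(b, h) = 11*h/2 (I(b, h) = (11*h)/2 = 11*h/2)
I(10, -16)/(-214) + 354/P = ((11/2)*(-16))/(-214) + 354/15 = -88*(-1/214) + 354*(1/15) = 44/107 + 118/5 = 12846/535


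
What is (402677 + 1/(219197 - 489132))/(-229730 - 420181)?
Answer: -108696615994/175433725785 ≈ -0.61959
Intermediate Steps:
(402677 + 1/(219197 - 489132))/(-229730 - 420181) = (402677 + 1/(-269935))/(-649911) = (402677 - 1/269935)*(-1/649911) = (108696615994/269935)*(-1/649911) = -108696615994/175433725785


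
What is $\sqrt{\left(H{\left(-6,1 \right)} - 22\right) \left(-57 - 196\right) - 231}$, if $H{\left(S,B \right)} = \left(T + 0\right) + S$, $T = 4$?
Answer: $3 \sqrt{649} \approx 76.426$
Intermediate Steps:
$H{\left(S,B \right)} = 4 + S$ ($H{\left(S,B \right)} = \left(4 + 0\right) + S = 4 + S$)
$\sqrt{\left(H{\left(-6,1 \right)} - 22\right) \left(-57 - 196\right) - 231} = \sqrt{\left(\left(4 - 6\right) - 22\right) \left(-57 - 196\right) - 231} = \sqrt{\left(-2 - 22\right) \left(-253\right) - 231} = \sqrt{\left(-24\right) \left(-253\right) - 231} = \sqrt{6072 - 231} = \sqrt{5841} = 3 \sqrt{649}$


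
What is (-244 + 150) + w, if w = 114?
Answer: 20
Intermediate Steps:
(-244 + 150) + w = (-244 + 150) + 114 = -94 + 114 = 20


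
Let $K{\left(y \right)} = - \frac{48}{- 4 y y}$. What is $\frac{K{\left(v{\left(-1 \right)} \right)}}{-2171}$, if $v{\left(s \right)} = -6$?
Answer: $- \frac{1}{6513} \approx -0.00015354$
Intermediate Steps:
$K{\left(y \right)} = \frac{12}{y^{2}}$ ($K{\left(y \right)} = - \frac{48}{\left(-4\right) y^{2}} = - 48 \left(- \frac{1}{4 y^{2}}\right) = \frac{12}{y^{2}}$)
$\frac{K{\left(v{\left(-1 \right)} \right)}}{-2171} = \frac{12 \cdot \frac{1}{36}}{-2171} = 12 \cdot \frac{1}{36} \left(- \frac{1}{2171}\right) = \frac{1}{3} \left(- \frac{1}{2171}\right) = - \frac{1}{6513}$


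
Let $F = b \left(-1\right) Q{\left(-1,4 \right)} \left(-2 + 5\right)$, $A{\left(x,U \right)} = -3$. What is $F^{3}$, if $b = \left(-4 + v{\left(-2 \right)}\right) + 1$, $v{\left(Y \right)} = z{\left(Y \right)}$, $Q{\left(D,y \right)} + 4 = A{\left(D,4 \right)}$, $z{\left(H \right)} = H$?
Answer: $-1157625$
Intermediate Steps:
$Q{\left(D,y \right)} = -7$ ($Q{\left(D,y \right)} = -4 - 3 = -7$)
$v{\left(Y \right)} = Y$
$b = -5$ ($b = \left(-4 - 2\right) + 1 = -6 + 1 = -5$)
$F = -105$ ($F = \left(-5\right) \left(-1\right) \left(- 7 \left(-2 + 5\right)\right) = 5 \left(\left(-7\right) 3\right) = 5 \left(-21\right) = -105$)
$F^{3} = \left(-105\right)^{3} = -1157625$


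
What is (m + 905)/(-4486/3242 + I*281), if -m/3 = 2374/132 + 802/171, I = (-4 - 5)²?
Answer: 1701348107/46264245852 ≈ 0.036775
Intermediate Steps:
I = 81 (I = (-9)² = 81)
m = -85303/1254 (m = -3*(2374/132 + 802/171) = -3*(2374*(1/132) + 802*(1/171)) = -3*(1187/66 + 802/171) = -3*85303/3762 = -85303/1254 ≈ -68.025)
(m + 905)/(-4486/3242 + I*281) = (-85303/1254 + 905)/(-4486/3242 + 81*281) = 1049567/(1254*(-4486*1/3242 + 22761)) = 1049567/(1254*(-2243/1621 + 22761)) = 1049567/(1254*(36893338/1621)) = (1049567/1254)*(1621/36893338) = 1701348107/46264245852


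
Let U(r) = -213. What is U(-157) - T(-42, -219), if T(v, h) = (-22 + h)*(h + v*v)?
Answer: 372132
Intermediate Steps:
T(v, h) = (-22 + h)*(h + v²)
U(-157) - T(-42, -219) = -213 - ((-219)² - 22*(-219) - 22*(-42)² - 219*(-42)²) = -213 - (47961 + 4818 - 22*1764 - 219*1764) = -213 - (47961 + 4818 - 38808 - 386316) = -213 - 1*(-372345) = -213 + 372345 = 372132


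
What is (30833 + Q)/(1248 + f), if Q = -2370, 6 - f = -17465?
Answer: 28463/18719 ≈ 1.5205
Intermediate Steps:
f = 17471 (f = 6 - 1*(-17465) = 6 + 17465 = 17471)
(30833 + Q)/(1248 + f) = (30833 - 2370)/(1248 + 17471) = 28463/18719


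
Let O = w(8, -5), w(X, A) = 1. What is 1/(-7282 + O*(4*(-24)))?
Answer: -1/7378 ≈ -0.00013554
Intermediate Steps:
O = 1
1/(-7282 + O*(4*(-24))) = 1/(-7282 + 1*(4*(-24))) = 1/(-7282 + 1*(-96)) = 1/(-7282 - 96) = 1/(-7378) = -1/7378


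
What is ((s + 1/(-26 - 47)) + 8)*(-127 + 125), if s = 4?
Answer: -1750/73 ≈ -23.973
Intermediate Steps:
((s + 1/(-26 - 47)) + 8)*(-127 + 125) = ((4 + 1/(-26 - 47)) + 8)*(-127 + 125) = ((4 + 1/(-73)) + 8)*(-2) = ((4 - 1/73) + 8)*(-2) = (291/73 + 8)*(-2) = (875/73)*(-2) = -1750/73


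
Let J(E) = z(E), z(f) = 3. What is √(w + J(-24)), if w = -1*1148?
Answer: I*√1145 ≈ 33.838*I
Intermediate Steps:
w = -1148
J(E) = 3
√(w + J(-24)) = √(-1148 + 3) = √(-1145) = I*√1145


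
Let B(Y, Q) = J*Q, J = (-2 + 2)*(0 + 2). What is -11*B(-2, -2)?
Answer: 0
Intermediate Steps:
J = 0 (J = 0*2 = 0)
B(Y, Q) = 0 (B(Y, Q) = 0*Q = 0)
-11*B(-2, -2) = -11*0 = 0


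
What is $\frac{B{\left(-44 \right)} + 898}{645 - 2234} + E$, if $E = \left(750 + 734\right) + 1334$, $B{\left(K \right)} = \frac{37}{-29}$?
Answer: $\frac{18547179}{6583} \approx 2817.4$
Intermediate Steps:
$B{\left(K \right)} = - \frac{37}{29}$ ($B{\left(K \right)} = 37 \left(- \frac{1}{29}\right) = - \frac{37}{29}$)
$E = 2818$ ($E = 1484 + 1334 = 2818$)
$\frac{B{\left(-44 \right)} + 898}{645 - 2234} + E = \frac{- \frac{37}{29} + 898}{645 - 2234} + 2818 = \frac{26005}{29 \left(-1589\right)} + 2818 = \frac{26005}{29} \left(- \frac{1}{1589}\right) + 2818 = - \frac{3715}{6583} + 2818 = \frac{18547179}{6583}$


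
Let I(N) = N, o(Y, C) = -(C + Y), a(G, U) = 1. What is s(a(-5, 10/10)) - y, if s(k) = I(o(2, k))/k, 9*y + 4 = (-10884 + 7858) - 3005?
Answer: 6008/9 ≈ 667.56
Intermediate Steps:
o(Y, C) = -C - Y
y = -6035/9 (y = -4/9 + ((-10884 + 7858) - 3005)/9 = -4/9 + (-3026 - 3005)/9 = -4/9 + (1/9)*(-6031) = -4/9 - 6031/9 = -6035/9 ≈ -670.56)
s(k) = (-2 - k)/k (s(k) = (-k - 1*2)/k = (-k - 2)/k = (-2 - k)/k)
s(a(-5, 10/10)) - y = (-2 - 1*1)/1 - 1*(-6035/9) = 1*(-2 - 1) + 6035/9 = 1*(-3) + 6035/9 = -3 + 6035/9 = 6008/9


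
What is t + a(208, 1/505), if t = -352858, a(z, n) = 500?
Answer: -352358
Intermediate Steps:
t + a(208, 1/505) = -352858 + 500 = -352358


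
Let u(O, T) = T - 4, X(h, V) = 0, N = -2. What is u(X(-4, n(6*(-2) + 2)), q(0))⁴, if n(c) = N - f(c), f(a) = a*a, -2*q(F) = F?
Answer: 256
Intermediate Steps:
q(F) = -F/2
f(a) = a²
n(c) = -2 - c²
u(O, T) = -4 + T
u(X(-4, n(6*(-2) + 2)), q(0))⁴ = (-4 - ½*0)⁴ = (-4 + 0)⁴ = (-4)⁴ = 256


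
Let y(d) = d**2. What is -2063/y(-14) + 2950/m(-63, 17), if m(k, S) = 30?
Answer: 51631/588 ≈ 87.808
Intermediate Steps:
-2063/y(-14) + 2950/m(-63, 17) = -2063/((-14)**2) + 2950/30 = -2063/196 + 2950*(1/30) = -2063*1/196 + 295/3 = -2063/196 + 295/3 = 51631/588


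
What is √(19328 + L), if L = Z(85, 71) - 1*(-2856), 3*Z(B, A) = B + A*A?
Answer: √215034/3 ≈ 154.57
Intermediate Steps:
Z(B, A) = B/3 + A²/3 (Z(B, A) = (B + A*A)/3 = (B + A²)/3 = B/3 + A²/3)
L = 13694/3 (L = ((⅓)*85 + (⅓)*71²) - 1*(-2856) = (85/3 + (⅓)*5041) + 2856 = (85/3 + 5041/3) + 2856 = 5126/3 + 2856 = 13694/3 ≈ 4564.7)
√(19328 + L) = √(19328 + 13694/3) = √(71678/3) = √215034/3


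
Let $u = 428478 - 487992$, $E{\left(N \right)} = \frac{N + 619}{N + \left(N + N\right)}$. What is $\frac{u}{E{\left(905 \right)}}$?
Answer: $- \frac{26930085}{254} \approx -1.0602 \cdot 10^{5}$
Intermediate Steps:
$E{\left(N \right)} = \frac{619 + N}{3 N}$ ($E{\left(N \right)} = \frac{619 + N}{N + 2 N} = \frac{619 + N}{3 N}$)
$u = -59514$
$\frac{u}{E{\left(905 \right)}} = - \frac{59514}{\frac{1}{3} \cdot \frac{1}{905} \left(619 + 905\right)} = - \frac{59514}{\frac{1}{3} \cdot \frac{1}{905} \cdot 1524} = - \frac{59514}{\frac{508}{905}} = \left(-59514\right) \frac{905}{508} = - \frac{26930085}{254}$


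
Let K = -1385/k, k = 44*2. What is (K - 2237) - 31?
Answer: -200969/88 ≈ -2283.7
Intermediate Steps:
k = 88
K = -1385/88 ≈ -15.739
(K - 2237) - 31 = (-1385/88 - 2237) - 31 = -198241/88 - 31 = -200969/88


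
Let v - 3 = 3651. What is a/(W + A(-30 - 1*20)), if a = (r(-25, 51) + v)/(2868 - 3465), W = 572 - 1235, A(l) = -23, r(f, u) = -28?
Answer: 37/4179 ≈ 0.0088538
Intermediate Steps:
v = 3654 (v = 3 + 3651 = 3654)
W = -663
a = -3626/597 (a = (-28 + 3654)/(2868 - 3465) = 3626/(-597) = 3626*(-1/597) = -3626/597 ≈ -6.0737)
a/(W + A(-30 - 1*20)) = -3626/(597*(-663 - 23)) = -3626/597/(-686) = -3626/597*(-1/686) = 37/4179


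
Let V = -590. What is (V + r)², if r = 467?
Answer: 15129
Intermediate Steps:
(V + r)² = (-590 + 467)² = (-123)² = 15129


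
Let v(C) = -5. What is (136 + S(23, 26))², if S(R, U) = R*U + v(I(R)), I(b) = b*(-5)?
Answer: 531441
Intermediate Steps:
I(b) = -5*b
S(R, U) = -5 + R*U (S(R, U) = R*U - 5 = -5 + R*U)
(136 + S(23, 26))² = (136 + (-5 + 23*26))² = (136 + (-5 + 598))² = (136 + 593)² = 729² = 531441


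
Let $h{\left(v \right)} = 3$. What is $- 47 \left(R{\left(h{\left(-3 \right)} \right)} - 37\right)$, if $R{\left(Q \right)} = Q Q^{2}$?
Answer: $470$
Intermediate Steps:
$R{\left(Q \right)} = Q^{3}$
$- 47 \left(R{\left(h{\left(-3 \right)} \right)} - 37\right) = - 47 \left(3^{3} - 37\right) = - 47 \left(27 - 37\right) = \left(-47\right) \left(-10\right) = 470$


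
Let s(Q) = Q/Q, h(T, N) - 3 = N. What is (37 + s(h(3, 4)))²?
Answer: 1444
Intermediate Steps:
h(T, N) = 3 + N
s(Q) = 1
(37 + s(h(3, 4)))² = (37 + 1)² = 38² = 1444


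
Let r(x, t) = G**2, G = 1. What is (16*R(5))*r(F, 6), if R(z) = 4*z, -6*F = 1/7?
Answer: 320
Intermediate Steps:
F = -1/42 (F = -1/6/7 = -1/6*1/7 = -1/42 ≈ -0.023810)
r(x, t) = 1 (r(x, t) = 1**2 = 1)
(16*R(5))*r(F, 6) = (16*(4*5))*1 = (16*20)*1 = 320*1 = 320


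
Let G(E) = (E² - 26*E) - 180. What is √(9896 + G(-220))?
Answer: 2*√15959 ≈ 252.66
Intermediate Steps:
G(E) = -180 + E² - 26*E
√(9896 + G(-220)) = √(9896 + (-180 + (-220)² - 26*(-220))) = √(9896 + (-180 + 48400 + 5720)) = √(9896 + 53940) = √63836 = 2*√15959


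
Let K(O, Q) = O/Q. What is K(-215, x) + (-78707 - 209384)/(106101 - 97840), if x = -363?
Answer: -9345538/272613 ≈ -34.281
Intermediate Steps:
K(-215, x) + (-78707 - 209384)/(106101 - 97840) = -215/(-363) + (-78707 - 209384)/(106101 - 97840) = -215*(-1/363) - 288091/8261 = 215/363 - 288091*1/8261 = 215/363 - 288091/8261 = -9345538/272613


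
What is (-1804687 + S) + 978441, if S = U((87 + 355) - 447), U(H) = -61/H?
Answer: -4131169/5 ≈ -8.2623e+5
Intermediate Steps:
S = 61/5 (S = -61/((87 + 355) - 447) = -61/(442 - 447) = -61/(-5) = -61*(-1/5) = 61/5 ≈ 12.200)
(-1804687 + S) + 978441 = (-1804687 + 61/5) + 978441 = -9023374/5 + 978441 = -4131169/5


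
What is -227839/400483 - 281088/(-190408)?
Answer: 8648574649/9531895883 ≈ 0.90733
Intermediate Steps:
-227839/400483 - 281088/(-190408) = -227839*1/400483 - 281088*(-1/190408) = -227839/400483 + 35136/23801 = 8648574649/9531895883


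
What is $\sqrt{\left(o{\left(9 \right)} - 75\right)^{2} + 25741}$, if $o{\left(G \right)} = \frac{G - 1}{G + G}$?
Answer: $\frac{\sqrt{2535262}}{9} \approx 176.92$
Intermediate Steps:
$o{\left(G \right)} = \frac{-1 + G}{2 G}$
$\sqrt{\left(o{\left(9 \right)} - 75\right)^{2} + 25741} = \sqrt{\left(\frac{-1 + 9}{2 \cdot 9} - 75\right)^{2} + 25741} = \sqrt{\left(\frac{1}{2} \cdot \frac{1}{9} \cdot 8 - 75\right)^{2} + 25741} = \sqrt{\left(\frac{4}{9} - 75\right)^{2} + 25741} = \sqrt{\left(- \frac{671}{9}\right)^{2} + 25741} = \sqrt{\frac{450241}{81} + 25741} = \sqrt{\frac{2535262}{81}} = \frac{\sqrt{2535262}}{9}$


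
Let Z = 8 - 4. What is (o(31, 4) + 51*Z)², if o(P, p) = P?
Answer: 55225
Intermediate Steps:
Z = 4
(o(31, 4) + 51*Z)² = (31 + 51*4)² = (31 + 204)² = 235² = 55225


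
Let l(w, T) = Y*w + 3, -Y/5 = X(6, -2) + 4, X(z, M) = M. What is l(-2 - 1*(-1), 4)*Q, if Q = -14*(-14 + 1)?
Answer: 2366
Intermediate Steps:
Y = -10 (Y = -5*(-2 + 4) = -5*2 = -10)
l(w, T) = 3 - 10*w (l(w, T) = -10*w + 3 = 3 - 10*w)
Q = 182 (Q = -14*(-13) = 182)
l(-2 - 1*(-1), 4)*Q = (3 - 10*(-2 - 1*(-1)))*182 = (3 - 10*(-2 + 1))*182 = (3 - 10*(-1))*182 = (3 + 10)*182 = 13*182 = 2366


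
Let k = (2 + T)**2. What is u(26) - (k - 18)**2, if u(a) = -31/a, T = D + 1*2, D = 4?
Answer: -55047/26 ≈ -2117.2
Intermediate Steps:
T = 6 (T = 4 + 1*2 = 4 + 2 = 6)
k = 64 (k = (2 + 6)**2 = 8**2 = 64)
u(26) - (k - 18)**2 = -31/26 - (64 - 18)**2 = -31*1/26 - 1*46**2 = -31/26 - 1*2116 = -31/26 - 2116 = -55047/26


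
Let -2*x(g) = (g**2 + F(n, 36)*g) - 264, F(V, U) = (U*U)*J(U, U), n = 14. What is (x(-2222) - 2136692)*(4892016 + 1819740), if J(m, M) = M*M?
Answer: 12493585950533544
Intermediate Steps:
J(m, M) = M**2
F(V, U) = U**4 (F(V, U) = (U*U)*U**2 = U**2*U**2 = U**4)
x(g) = 132 - 839808*g - g**2/2 (x(g) = -((g**2 + 36**4*g) - 264)/2 = -((g**2 + 1679616*g) - 264)/2 = -(-264 + g**2 + 1679616*g)/2 = 132 - 839808*g - g**2/2)
(x(-2222) - 2136692)*(4892016 + 1819740) = ((132 - 839808*(-2222) - 1/2*(-2222)**2) - 2136692)*(4892016 + 1819740) = ((132 + 1866053376 - 1/2*4937284) - 2136692)*6711756 = ((132 + 1866053376 - 2468642) - 2136692)*6711756 = (1863584866 - 2136692)*6711756 = 1861448174*6711756 = 12493585950533544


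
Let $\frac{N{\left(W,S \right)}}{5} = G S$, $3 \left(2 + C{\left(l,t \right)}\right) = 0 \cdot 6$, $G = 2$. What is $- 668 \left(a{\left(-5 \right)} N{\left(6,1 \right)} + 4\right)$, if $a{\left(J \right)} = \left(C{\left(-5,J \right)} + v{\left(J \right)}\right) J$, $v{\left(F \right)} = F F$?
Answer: $765528$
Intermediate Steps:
$C{\left(l,t \right)} = -2$ ($C{\left(l,t \right)} = -2 + \frac{0 \cdot 6}{3} = -2 + \frac{1}{3} \cdot 0 = -2 + 0 = -2$)
$v{\left(F \right)} = F^{2}$
$N{\left(W,S \right)} = 10 S$ ($N{\left(W,S \right)} = 5 \cdot 2 S = 10 S$)
$a{\left(J \right)} = J \left(-2 + J^{2}\right)$ ($a{\left(J \right)} = \left(-2 + J^{2}\right) J = J \left(-2 + J^{2}\right)$)
$- 668 \left(a{\left(-5 \right)} N{\left(6,1 \right)} + 4\right) = - 668 \left(- 5 \left(-2 + \left(-5\right)^{2}\right) 10 \cdot 1 + 4\right) = - 668 \left(- 5 \left(-2 + 25\right) 10 + 4\right) = - 668 \left(\left(-5\right) 23 \cdot 10 + 4\right) = - 668 \left(\left(-115\right) 10 + 4\right) = - 668 \left(-1150 + 4\right) = \left(-668\right) \left(-1146\right) = 765528$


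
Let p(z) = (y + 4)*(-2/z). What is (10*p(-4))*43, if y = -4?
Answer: 0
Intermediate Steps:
p(z) = 0 (p(z) = (-4 + 4)*(-2/z) = 0*(-2/z) = 0)
(10*p(-4))*43 = (10*0)*43 = 0*43 = 0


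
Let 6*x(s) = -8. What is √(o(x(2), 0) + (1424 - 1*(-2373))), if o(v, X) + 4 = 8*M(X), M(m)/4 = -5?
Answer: √3633 ≈ 60.274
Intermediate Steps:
x(s) = -4/3 (x(s) = (⅙)*(-8) = -4/3)
M(m) = -20 (M(m) = 4*(-5) = -20)
o(v, X) = -164 (o(v, X) = -4 + 8*(-20) = -4 - 160 = -164)
√(o(x(2), 0) + (1424 - 1*(-2373))) = √(-164 + (1424 - 1*(-2373))) = √(-164 + (1424 + 2373)) = √(-164 + 3797) = √3633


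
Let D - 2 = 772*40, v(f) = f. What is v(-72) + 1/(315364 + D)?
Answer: -24929711/346246 ≈ -72.000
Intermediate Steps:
D = 30882 (D = 2 + 772*40 = 2 + 30880 = 30882)
v(-72) + 1/(315364 + D) = -72 + 1/(315364 + 30882) = -72 + 1/346246 = -24929711/346246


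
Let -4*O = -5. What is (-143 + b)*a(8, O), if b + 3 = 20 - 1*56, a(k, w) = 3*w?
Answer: -1365/2 ≈ -682.50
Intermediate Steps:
O = 5/4 (O = -¼*(-5) = 5/4 ≈ 1.2500)
b = -39 (b = -3 + (20 - 1*56) = -3 + (20 - 56) = -3 - 36 = -39)
(-143 + b)*a(8, O) = (-143 - 39)*(3*(5/4)) = -182*15/4 = -1365/2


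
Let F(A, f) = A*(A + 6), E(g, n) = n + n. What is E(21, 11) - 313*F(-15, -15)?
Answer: -42233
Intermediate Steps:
E(g, n) = 2*n
F(A, f) = A*(6 + A)
E(21, 11) - 313*F(-15, -15) = 2*11 - (-4695)*(6 - 15) = 22 - (-4695)*(-9) = 22 - 313*135 = 22 - 42255 = -42233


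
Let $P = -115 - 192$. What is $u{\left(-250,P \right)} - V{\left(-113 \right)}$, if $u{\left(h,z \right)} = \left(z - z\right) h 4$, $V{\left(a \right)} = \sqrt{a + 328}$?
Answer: $- \sqrt{215} \approx -14.663$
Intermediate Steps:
$P = -307$ ($P = -115 - 192 = -307$)
$V{\left(a \right)} = \sqrt{328 + a}$
$u{\left(h,z \right)} = 0$ ($u{\left(h,z \right)} = 0 h 4 = 0 \cdot 4 = 0$)
$u{\left(-250,P \right)} - V{\left(-113 \right)} = 0 - \sqrt{328 - 113} = 0 - \sqrt{215} = - \sqrt{215}$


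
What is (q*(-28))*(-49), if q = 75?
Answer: 102900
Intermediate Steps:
(q*(-28))*(-49) = (75*(-28))*(-49) = -2100*(-49) = 102900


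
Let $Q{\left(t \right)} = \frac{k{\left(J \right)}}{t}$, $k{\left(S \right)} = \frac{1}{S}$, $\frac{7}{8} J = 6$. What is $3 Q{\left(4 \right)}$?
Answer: $\frac{7}{64} \approx 0.10938$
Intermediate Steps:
$J = \frac{48}{7}$ ($J = \frac{8}{7} \cdot 6 = \frac{48}{7} \approx 6.8571$)
$Q{\left(t \right)} = \frac{7}{48 t}$ ($Q{\left(t \right)} = \frac{1}{\frac{48}{7} t} = \frac{7}{48 t}$)
$3 Q{\left(4 \right)} = 3 \frac{7}{48 \cdot 4} = 3 \cdot \frac{7}{48} \cdot \frac{1}{4} = 3 \cdot \frac{7}{192} = \frac{7}{64}$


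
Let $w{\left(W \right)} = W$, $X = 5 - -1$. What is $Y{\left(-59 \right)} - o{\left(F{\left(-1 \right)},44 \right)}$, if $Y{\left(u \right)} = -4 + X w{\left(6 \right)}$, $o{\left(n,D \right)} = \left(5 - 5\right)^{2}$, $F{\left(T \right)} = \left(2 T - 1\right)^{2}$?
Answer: $32$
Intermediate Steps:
$X = 6$ ($X = 5 + 1 = 6$)
$F{\left(T \right)} = \left(-1 + 2 T\right)^{2}$
$o{\left(n,D \right)} = 0$ ($o{\left(n,D \right)} = 0^{2} = 0$)
$Y{\left(u \right)} = 32$ ($Y{\left(u \right)} = -4 + 6 \cdot 6 = -4 + 36 = 32$)
$Y{\left(-59 \right)} - o{\left(F{\left(-1 \right)},44 \right)} = 32 - 0 = 32 + 0 = 32$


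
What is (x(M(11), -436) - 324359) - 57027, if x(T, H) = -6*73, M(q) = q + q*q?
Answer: -381824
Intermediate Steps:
M(q) = q + q²
x(T, H) = -438
(x(M(11), -436) - 324359) - 57027 = (-438 - 324359) - 57027 = -324797 - 57027 = -381824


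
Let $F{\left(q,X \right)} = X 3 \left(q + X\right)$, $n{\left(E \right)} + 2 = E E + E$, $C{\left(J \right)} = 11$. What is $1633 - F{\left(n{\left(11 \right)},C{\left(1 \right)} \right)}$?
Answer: $-3020$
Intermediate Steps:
$n{\left(E \right)} = -2 + E + E^{2}$ ($n{\left(E \right)} = -2 + \left(E E + E\right) = -2 + \left(E^{2} + E\right) = -2 + \left(E + E^{2}\right) = -2 + E + E^{2}$)
$F{\left(q,X \right)} = 3 X \left(X + q\right)$
$1633 - F{\left(n{\left(11 \right)},C{\left(1 \right)} \right)} = 1633 - 3 \cdot 11 \left(11 + \left(-2 + 11 + 11^{2}\right)\right) = 1633 - 3 \cdot 11 \left(11 + \left(-2 + 11 + 121\right)\right) = 1633 - 3 \cdot 11 \left(11 + 130\right) = 1633 - 3 \cdot 11 \cdot 141 = 1633 - 4653 = -3020$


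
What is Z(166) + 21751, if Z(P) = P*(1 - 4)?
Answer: 21253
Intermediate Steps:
Z(P) = -3*P (Z(P) = P*(-3) = -3*P)
Z(166) + 21751 = -3*166 + 21751 = -498 + 21751 = 21253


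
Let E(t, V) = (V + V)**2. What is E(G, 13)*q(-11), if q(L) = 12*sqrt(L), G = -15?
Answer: 8112*I*sqrt(11) ≈ 26904.0*I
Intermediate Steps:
E(t, V) = 4*V**2 (E(t, V) = (2*V)**2 = 4*V**2)
E(G, 13)*q(-11) = (4*13**2)*(12*sqrt(-11)) = (4*169)*(12*(I*sqrt(11))) = 676*(12*I*sqrt(11)) = 8112*I*sqrt(11)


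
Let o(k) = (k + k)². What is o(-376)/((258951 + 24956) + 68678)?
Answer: 565504/352585 ≈ 1.6039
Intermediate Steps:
o(k) = 4*k² (o(k) = (2*k)² = 4*k²)
o(-376)/((258951 + 24956) + 68678) = (4*(-376)²)/((258951 + 24956) + 68678) = (4*141376)/(283907 + 68678) = 565504/352585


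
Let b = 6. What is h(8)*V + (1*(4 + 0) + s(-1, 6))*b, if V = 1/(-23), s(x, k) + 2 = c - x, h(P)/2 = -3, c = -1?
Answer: 282/23 ≈ 12.261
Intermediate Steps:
h(P) = -6 (h(P) = 2*(-3) = -6)
s(x, k) = -3 - x (s(x, k) = -2 + (-1 - x) = -3 - x)
V = -1/23 ≈ -0.043478
h(8)*V + (1*(4 + 0) + s(-1, 6))*b = -6*(-1/23) + (1*(4 + 0) + (-3 - 1*(-1)))*6 = 6/23 + (1*4 + (-3 + 1))*6 = 6/23 + (4 - 2)*6 = 6/23 + 2*6 = 6/23 + 12 = 282/23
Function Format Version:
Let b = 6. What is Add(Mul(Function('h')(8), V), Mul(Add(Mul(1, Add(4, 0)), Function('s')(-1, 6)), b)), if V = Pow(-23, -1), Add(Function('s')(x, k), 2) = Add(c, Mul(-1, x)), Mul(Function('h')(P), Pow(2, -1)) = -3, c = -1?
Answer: Rational(282, 23) ≈ 12.261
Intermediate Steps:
Function('h')(P) = -6 (Function('h')(P) = Mul(2, -3) = -6)
Function('s')(x, k) = Add(-3, Mul(-1, x)) (Function('s')(x, k) = Add(-2, Add(-1, Mul(-1, x))) = Add(-3, Mul(-1, x)))
V = Rational(-1, 23) ≈ -0.043478
Add(Mul(Function('h')(8), V), Mul(Add(Mul(1, Add(4, 0)), Function('s')(-1, 6)), b)) = Add(Mul(-6, Rational(-1, 23)), Mul(Add(Mul(1, Add(4, 0)), Add(-3, Mul(-1, -1))), 6)) = Add(Rational(6, 23), Mul(Add(Mul(1, 4), Add(-3, 1)), 6)) = Add(Rational(6, 23), Mul(Add(4, -2), 6)) = Add(Rational(6, 23), Mul(2, 6)) = Add(Rational(6, 23), 12) = Rational(282, 23)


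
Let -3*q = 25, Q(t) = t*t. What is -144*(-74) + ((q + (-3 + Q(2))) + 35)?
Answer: 32051/3 ≈ 10684.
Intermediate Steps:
Q(t) = t²
q = -25/3 (q = -⅓*25 = -25/3 ≈ -8.3333)
-144*(-74) + ((q + (-3 + Q(2))) + 35) = -144*(-74) + ((-25/3 + (-3 + 2²)) + 35) = 10656 + ((-25/3 + (-3 + 4)) + 35) = 10656 + ((-25/3 + 1) + 35) = 10656 + (-22/3 + 35) = 10656 + 83/3 = 32051/3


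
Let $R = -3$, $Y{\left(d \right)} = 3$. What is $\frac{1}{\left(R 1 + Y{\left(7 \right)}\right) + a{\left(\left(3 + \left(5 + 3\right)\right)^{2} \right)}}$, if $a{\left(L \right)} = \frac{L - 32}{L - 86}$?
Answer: $\frac{35}{89} \approx 0.39326$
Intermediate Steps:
$a{\left(L \right)} = \frac{-32 + L}{-86 + L}$
$\frac{1}{\left(R 1 + Y{\left(7 \right)}\right) + a{\left(\left(3 + \left(5 + 3\right)\right)^{2} \right)}} = \frac{1}{\left(\left(-3\right) 1 + 3\right) + \frac{-32 + \left(3 + \left(5 + 3\right)\right)^{2}}{-86 + \left(3 + \left(5 + 3\right)\right)^{2}}} = \frac{1}{\left(-3 + 3\right) + \frac{-32 + \left(3 + 8\right)^{2}}{-86 + \left(3 + 8\right)^{2}}} = \frac{1}{0 + \frac{-32 + 11^{2}}{-86 + 11^{2}}} = \frac{1}{0 + \frac{-32 + 121}{-86 + 121}} = \frac{1}{0 + \frac{1}{35} \cdot 89} = \frac{1}{0 + \frac{89}{35}} = \frac{1}{\frac{89}{35}} = \frac{35}{89}$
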